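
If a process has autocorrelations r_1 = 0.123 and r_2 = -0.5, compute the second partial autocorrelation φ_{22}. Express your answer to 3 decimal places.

-0.523

φ_{22} = (r_2 − r_1²) / (1 − r_1²)
r_1² = (0.123)² = 0.015129
Numerator = -0.5 − 0.0151 = -0.5151; denominator = 1 − 0.0151 = 0.9849
φ_{22} = -0.5151 / 0.9849 = -0.523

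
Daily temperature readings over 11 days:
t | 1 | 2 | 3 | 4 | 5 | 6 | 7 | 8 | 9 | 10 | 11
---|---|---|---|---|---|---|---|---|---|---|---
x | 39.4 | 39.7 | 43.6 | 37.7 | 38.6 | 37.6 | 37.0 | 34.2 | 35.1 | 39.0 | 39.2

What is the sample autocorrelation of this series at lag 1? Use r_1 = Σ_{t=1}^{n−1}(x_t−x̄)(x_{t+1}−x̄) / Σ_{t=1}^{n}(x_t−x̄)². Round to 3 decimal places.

Mean x̄ = (39.4 + 39.7 + 43.6 + 37.7 + 38.6 + 37.6 + 37.0 + 34.2 + 35.1 + 39.0 + 39.2)/11 = 38.2818
Numerator Σ_{t=1}^{10}(x_t−x̄)(x_{t+1}−x̄) = 23.0997
Denominator Σ(x_t−x̄)² = 62.2364
r_1 = 23.0997 / 62.2364 = 0.371

0.371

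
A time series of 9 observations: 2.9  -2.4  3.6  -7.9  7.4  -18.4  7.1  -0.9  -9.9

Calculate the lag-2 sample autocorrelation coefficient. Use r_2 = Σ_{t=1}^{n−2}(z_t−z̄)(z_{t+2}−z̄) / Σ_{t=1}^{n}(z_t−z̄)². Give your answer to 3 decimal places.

Mean z̄ = (2.9 − 2.4 + 3.6 − 7.9 + 7.4 − 18.4 + 7.1 − 0.9 − 9.9)/9 = -2.0556
Numerator Σ_{t=1}^{7}(z_t−z̄)(z_{t+2}−z̄) = 174.9038
Denominator Σ(z_t−z̄)² = 594.0622
r_2 = 174.9038 / 594.0622 = 0.294

0.294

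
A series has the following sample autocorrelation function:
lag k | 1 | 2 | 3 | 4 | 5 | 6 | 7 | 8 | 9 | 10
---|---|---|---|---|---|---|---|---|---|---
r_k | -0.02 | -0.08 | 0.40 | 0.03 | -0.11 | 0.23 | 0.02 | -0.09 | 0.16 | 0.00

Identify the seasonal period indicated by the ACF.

The largest autocorrelation is r_3 = 0.40, with weaker echoes at lags 6 (0.23) and 9 (0.16); the remaining lags stay at or below 0.03.
The dominant spike at lag 3 indicates a seasonal period of 3.

3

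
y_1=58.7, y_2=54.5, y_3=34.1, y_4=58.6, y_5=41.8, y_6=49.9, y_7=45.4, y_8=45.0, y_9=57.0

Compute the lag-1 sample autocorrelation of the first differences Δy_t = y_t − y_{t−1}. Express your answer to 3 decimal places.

First differences Δy: -4.2, -20.4, 24.5, -16.8, 8.1, -4.5, -0.4, 12.0
Mean of differences = -0.2125
Numerator Σ(Δy_t−Δȳ)(Δy_{t+1}−Δȳ) = -1003.3139
Denominator Σ(Δy_t−Δȳ)² = 1545.9488
r_1(Δy) = -1003.3139 / 1545.9488 = -0.649

-0.649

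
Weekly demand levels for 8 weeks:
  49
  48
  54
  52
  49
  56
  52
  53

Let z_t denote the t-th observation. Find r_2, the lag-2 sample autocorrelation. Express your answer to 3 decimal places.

-0.133

Mean z̄ = (49 + 48 + 54 + 52 + 49 + 56 + 52 + 53)/8 = 51.6250
Σ(z_t−z̄)(z_{t+2}−z̄) = (-6.2344) + (-1.3594) + (-6.2344) + (1.6406) + (-0.9844) + (6.0156) = -7.1563
Denominator Σ(z_t−z̄)² = 53.8750
r_2 = -7.1563 / 53.8750 = -0.133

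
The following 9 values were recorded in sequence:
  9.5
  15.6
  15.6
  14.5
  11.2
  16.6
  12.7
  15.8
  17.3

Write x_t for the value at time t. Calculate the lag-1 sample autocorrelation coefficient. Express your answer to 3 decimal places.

Mean x̄ = (9.5 + 15.6 + 15.6 + 14.5 + 11.2 + 16.6 + 12.7 + 15.8 + 17.3)/9 = 14.3111
Numerator Σ_{t=1}^{8}(x_t−x̄)(x_{t+1}−x̄) = -13.6412
Denominator Σ(x_t−x̄)² = 55.1689
r_1 = -13.6412 / 55.1689 = -0.247

-0.247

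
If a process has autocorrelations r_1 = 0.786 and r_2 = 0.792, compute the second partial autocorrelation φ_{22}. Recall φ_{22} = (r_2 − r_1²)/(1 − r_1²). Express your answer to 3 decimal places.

φ_{22} = (r_2 − r_1²) / (1 − r_1²)
r_1² = (0.786)² = 0.617796
Numerator = 0.792 − 0.6178 = 0.1742; denominator = 1 − 0.6178 = 0.3822
φ_{22} = 0.1742 / 0.3822 = 0.456

0.456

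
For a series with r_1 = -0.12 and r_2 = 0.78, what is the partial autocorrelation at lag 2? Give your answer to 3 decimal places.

φ_{22} = (r_2 − r_1²) / (1 − r_1²)
r_1² = (-0.12)² = 0.0144
Numerator = 0.78 − 0.0144 = 0.7656; denominator = 1 − 0.0144 = 0.9856
φ_{22} = 0.7656 / 0.9856 = 0.777

0.777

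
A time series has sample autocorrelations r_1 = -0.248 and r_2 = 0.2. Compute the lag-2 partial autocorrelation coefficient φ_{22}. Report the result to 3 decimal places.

0.148

φ_{22} = (r_2 − r_1²) / (1 − r_1²)
r_1² = (-0.248)² = 0.061504
Numerator = 0.2 − 0.0615 = 0.1385; denominator = 1 − 0.0615 = 0.9385
φ_{22} = 0.1385 / 0.9385 = 0.148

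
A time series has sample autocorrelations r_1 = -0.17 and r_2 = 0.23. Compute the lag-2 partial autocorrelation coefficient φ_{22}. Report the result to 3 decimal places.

φ_{22} = (r_2 − r_1²) / (1 − r_1²)
r_1² = (-0.17)² = 0.0289
Numerator = 0.23 − 0.0289 = 0.2011; denominator = 1 − 0.0289 = 0.9711
φ_{22} = 0.2011 / 0.9711 = 0.207

0.207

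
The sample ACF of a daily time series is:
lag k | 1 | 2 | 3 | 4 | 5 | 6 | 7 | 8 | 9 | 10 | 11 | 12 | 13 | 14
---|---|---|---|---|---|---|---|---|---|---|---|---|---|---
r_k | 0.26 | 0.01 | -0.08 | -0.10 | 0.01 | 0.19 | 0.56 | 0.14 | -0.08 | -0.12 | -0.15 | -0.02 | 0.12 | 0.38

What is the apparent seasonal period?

7

The largest autocorrelation is r_7 = 0.56, with a weaker echo at lag 14 (0.38); the remaining lags stay at or below 0.26. The elevated value at lag 1 (0.26), dropping to 0.01 at lag 2, reflects decaying short-term dependence rather than seasonality.
The dominant spike at lag 7 indicates a seasonal period of 7.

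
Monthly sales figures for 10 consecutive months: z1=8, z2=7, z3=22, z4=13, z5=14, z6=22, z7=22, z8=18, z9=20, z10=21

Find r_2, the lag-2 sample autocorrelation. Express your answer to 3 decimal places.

-0.093

Mean z̄ = (8 + 7 + 22 + 13 + 14 + 22 + 22 + 18 + 20 + 21)/10 = 16.7000
Numerator Σ_{t=1}^{8}(z_t−z̄)(z_{t+2}−z̄) = -28.4800
Denominator Σ(z_t−z̄)² = 306.1000
r_2 = -28.4800 / 306.1000 = -0.093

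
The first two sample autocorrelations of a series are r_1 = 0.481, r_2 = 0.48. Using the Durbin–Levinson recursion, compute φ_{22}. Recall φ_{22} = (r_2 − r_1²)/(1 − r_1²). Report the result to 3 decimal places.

0.323

φ_{22} = (r_2 − r_1²) / (1 − r_1²)
r_1² = (0.481)² = 0.231361
Numerator = 0.48 − 0.2314 = 0.2486; denominator = 1 − 0.2314 = 0.7686
φ_{22} = 0.2486 / 0.7686 = 0.323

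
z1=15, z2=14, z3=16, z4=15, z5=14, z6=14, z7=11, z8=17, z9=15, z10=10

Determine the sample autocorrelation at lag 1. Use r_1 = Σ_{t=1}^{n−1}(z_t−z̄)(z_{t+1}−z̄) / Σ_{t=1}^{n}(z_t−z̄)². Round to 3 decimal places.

Mean z̄ = (15 + 14 + 16 + 15 + 14 + 14 + 11 + 17 + 15 + 10)/10 = 14.1000
Numerator Σ_{t=1}^{9}(z_t−z̄)(z_{t+1}−z̄) = -8.4100
Denominator Σ(z_t−z̄)² = 40.9000
r_1 = -8.4100 / 40.9000 = -0.206

-0.206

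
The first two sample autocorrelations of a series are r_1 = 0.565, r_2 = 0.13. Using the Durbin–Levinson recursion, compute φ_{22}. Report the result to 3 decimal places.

φ_{22} = (r_2 − r_1²) / (1 − r_1²)
r_1² = (0.565)² = 0.319225
Numerator = 0.13 − 0.3192 = -0.1892; denominator = 1 − 0.3192 = 0.6808
φ_{22} = -0.1892 / 0.6808 = -0.278

-0.278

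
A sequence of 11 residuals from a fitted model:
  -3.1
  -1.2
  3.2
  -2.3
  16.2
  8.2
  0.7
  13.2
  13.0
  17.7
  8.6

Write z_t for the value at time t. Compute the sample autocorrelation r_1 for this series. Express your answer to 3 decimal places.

0.252

Mean z̄ = (-3.1 − 1.2 + 3.2 − 2.3 + 16.2 + 8.2 + 0.7 + 13.2 + 13.0 + 17.7 + 8.6)/11 = 6.7455
Numerator Σ_{t=1}^{10}(z_t−z̄)(z_{t+1}−z̄) = 148.0861
Denominator Σ(z_t−z̄)² = 586.7273
r_1 = 148.0861 / 586.7273 = 0.252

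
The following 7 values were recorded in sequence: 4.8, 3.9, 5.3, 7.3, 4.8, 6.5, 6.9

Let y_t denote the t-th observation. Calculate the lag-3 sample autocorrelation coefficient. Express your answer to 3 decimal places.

Mean ȳ = (4.8 + 3.9 + 5.3 + 7.3 + 4.8 + 6.5 + 6.9)/7 = 5.6429
Σ(y_t−ȳ)(y_{t+3}−ȳ) = (-1.3967) + (1.4690) + (-0.2939) + (2.0833) = 1.8616
Denominator Σ(y_t−ȳ)² = 9.6371
r_3 = 1.8616 / 9.6371 = 0.193

0.193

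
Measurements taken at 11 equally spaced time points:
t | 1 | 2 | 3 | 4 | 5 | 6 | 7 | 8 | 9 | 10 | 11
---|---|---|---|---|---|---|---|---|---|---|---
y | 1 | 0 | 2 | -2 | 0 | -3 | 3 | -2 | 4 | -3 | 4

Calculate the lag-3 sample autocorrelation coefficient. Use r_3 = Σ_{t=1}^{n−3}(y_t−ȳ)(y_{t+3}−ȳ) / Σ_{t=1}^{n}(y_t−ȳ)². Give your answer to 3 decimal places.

Mean ȳ = (1 + 0 + 2 − 2 + 0 − 3 + 3 − 2 + 4 − 3 + 4)/11 = 0.3636
Numerator Σ_{t=1}^{8}(y_t−ȳ)(y_{t+3}−ȳ) = -41.9421
Denominator Σ(y_t−ȳ)² = 70.5455
r_3 = -41.9421 / 70.5455 = -0.595

-0.595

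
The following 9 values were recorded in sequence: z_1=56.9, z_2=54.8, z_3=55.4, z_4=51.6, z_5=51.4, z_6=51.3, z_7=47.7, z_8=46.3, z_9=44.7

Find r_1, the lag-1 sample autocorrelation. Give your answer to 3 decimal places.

0.607

Mean z̄ = (56.9 + 54.8 + 55.4 + 51.6 + 51.4 + 51.3 + 47.7 + 46.3 + 44.7)/9 = 51.1222
Numerator Σ_{t=1}^{8}(z_t−z̄)(z_{t+1}−z̄) = 86.0717
Denominator Σ(z_t−z̄)² = 141.7556
r_1 = 86.0717 / 141.7556 = 0.607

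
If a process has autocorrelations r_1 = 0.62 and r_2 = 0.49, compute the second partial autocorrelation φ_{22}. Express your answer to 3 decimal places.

0.172

φ_{22} = (r_2 − r_1²) / (1 − r_1²)
r_1² = (0.62)² = 0.3844
Numerator = 0.49 − 0.3844 = 0.1056; denominator = 1 − 0.3844 = 0.6156
φ_{22} = 0.1056 / 0.6156 = 0.172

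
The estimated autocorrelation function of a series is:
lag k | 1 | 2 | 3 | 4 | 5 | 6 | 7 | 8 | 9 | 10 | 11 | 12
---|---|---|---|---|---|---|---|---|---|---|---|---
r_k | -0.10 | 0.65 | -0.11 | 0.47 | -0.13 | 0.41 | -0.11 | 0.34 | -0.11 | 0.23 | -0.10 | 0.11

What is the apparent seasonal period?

The largest autocorrelation is r_2 = 0.65, with weaker echoes at lags 4 (0.47), 6 (0.41), 8 (0.34) and 10 (0.23); the remaining lags stay at or below 0.11.
The dominant spike at lag 2 indicates a seasonal period of 2.

2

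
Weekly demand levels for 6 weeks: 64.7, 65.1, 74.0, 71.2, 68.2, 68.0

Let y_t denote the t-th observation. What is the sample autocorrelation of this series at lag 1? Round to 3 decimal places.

Mean ȳ = (64.7 + 65.1 + 74.0 + 71.2 + 68.2 + 68.0)/6 = 68.5333
Deviations from mean: -3.8333, -3.4333, 5.4667, 2.6667, -0.3333, -0.5333
Numerator Σ_{t=1}^{5}(y_t−ȳ)(y_{t+1}−ȳ) = 8.2589
Denominator Σ(y_t−ȳ)² = 63.8733
r_1 = 8.2589 / 63.8733 = 0.129

0.129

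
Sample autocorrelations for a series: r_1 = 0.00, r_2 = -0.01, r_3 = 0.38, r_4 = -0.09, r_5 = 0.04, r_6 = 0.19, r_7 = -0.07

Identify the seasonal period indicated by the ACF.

The largest autocorrelation is r_3 = 0.38, with a weaker echo at lag 6 (0.19); the remaining lags stay at or below 0.04.
The dominant spike at lag 3 indicates a seasonal period of 3.

3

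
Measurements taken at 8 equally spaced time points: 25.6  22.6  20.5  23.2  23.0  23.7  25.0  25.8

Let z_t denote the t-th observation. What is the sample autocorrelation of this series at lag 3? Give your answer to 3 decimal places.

Mean z̄ = (25.6 + 22.6 + 20.5 + 23.2 + 23.0 + 23.7 + 25.0 + 25.8)/8 = 23.6750
Deviations from mean: 1.9250, -1.0750, -3.1750, -0.4750, -0.6750, 0.0250, 1.3250, 2.1250
Numerator Σ_{t=1}^{5}(z_t−z̄)(z_{t+3}−z̄) = -2.3319
Denominator Σ(z_t−z̄)² = 21.8950
r_3 = -2.3319 / 21.8950 = -0.107

-0.107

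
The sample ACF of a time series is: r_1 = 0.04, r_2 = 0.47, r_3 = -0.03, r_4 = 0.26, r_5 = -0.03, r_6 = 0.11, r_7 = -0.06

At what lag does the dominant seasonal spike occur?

2

The largest autocorrelation is r_2 = 0.47, with a weaker echo at lag 4 (0.26); the remaining lags stay at or below 0.11.
The dominant spike at lag 2 indicates a seasonal period of 2.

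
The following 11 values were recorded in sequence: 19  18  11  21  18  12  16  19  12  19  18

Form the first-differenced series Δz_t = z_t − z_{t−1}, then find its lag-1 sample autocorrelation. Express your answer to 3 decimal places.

First differences Δz: -1, -7, 10, -3, -6, 4, 3, -7, 7, -1
Mean of differences = -0.1000
Numerator Σ(Δz_t−Δz̄)(Δz_{t+1}−Δz̄) = -163.9100
Denominator Σ(Δz_t−Δz̄)² = 318.9000
r_1(Δz) = -163.9100 / 318.9000 = -0.514

-0.514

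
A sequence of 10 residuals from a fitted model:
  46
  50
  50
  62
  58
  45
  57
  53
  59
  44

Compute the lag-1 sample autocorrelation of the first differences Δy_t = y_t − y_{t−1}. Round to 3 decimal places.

First differences Δy: 4, 0, 12, -4, -13, 12, -4, 6, -15
Mean of differences = -0.2222
Numerator Σ(Δy_t−Δȳ)(Δy_{t+1}−Δȳ) = -312.0494
Denominator Σ(Δy_t−Δȳ)² = 765.5556
r_1(Δy) = -312.0494 / 765.5556 = -0.408

-0.408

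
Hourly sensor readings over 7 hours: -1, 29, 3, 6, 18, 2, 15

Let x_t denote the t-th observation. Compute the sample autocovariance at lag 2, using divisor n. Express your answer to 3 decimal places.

2.528

Mean x̄ = (-1 + 29 + 3 + 6 + 18 + 2 + 15)/7 = 10.2857
Deviations: -11.2857, 18.7143, -7.2857, -4.2857, 7.7143, -8.2857, 4.7143
Σ_{t=1}^{5}(x_t−x̄)(x_{t+2}−x̄) = 17.6939
γ_2 = 17.6939 / 7 = 2.528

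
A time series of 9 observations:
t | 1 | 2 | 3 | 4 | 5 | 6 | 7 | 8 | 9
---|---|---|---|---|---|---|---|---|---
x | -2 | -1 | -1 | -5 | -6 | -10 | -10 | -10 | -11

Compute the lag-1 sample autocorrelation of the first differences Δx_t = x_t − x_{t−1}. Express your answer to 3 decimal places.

First differences Δx: 1, 0, -4, -1, -4, 0, 0, -1
Mean of differences = -1.1250
Numerator Σ(Δx_t−Δx̄)(Δx_{t+1}−Δx̄) = -3.3906
Denominator Σ(Δx_t−Δx̄)² = 24.8750
r_1(Δx) = -3.3906 / 24.8750 = -0.136

-0.136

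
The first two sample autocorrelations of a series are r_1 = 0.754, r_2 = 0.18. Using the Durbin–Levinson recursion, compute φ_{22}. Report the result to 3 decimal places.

-0.900

φ_{22} = (r_2 − r_1²) / (1 − r_1²)
r_1² = (0.754)² = 0.568516
Numerator = 0.18 − 0.5685 = -0.3885; denominator = 1 − 0.5685 = 0.4315
φ_{22} = -0.3885 / 0.4315 = -0.900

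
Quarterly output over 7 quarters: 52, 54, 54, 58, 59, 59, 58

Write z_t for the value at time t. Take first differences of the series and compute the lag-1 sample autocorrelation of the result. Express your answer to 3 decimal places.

-0.125

First differences Δz: 2, 0, 4, 1, 0, -1
Mean of differences = 1.0000
Numerator Σ(Δz_t−Δz̄)(Δz_{t+1}−Δz̄) = -2.0000
Denominator Σ(Δz_t−Δz̄)² = 16.0000
r_1(Δz) = -2.0000 / 16.0000 = -0.125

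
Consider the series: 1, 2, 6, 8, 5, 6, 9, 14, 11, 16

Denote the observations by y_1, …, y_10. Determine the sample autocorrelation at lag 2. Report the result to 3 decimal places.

0.264

Mean ȳ = (1 + 2 + 6 + 8 + 5 + 6 + 9 + 14 + 11 + 16)/10 = 7.8000
Numerator Σ_{t=1}^{8}(y_t−ȳ)(y_{t+2}−ȳ) = 55.9200
Denominator Σ(y_t−ȳ)² = 211.6000
r_2 = 55.9200 / 211.6000 = 0.264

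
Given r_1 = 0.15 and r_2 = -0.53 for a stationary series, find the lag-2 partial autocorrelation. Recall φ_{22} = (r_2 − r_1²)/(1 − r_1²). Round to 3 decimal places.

φ_{22} = (r_2 − r_1²) / (1 − r_1²)
r_1² = (0.15)² = 0.0225
Numerator = -0.53 − 0.0225 = -0.5525; denominator = 1 − 0.0225 = 0.9775
φ_{22} = -0.5525 / 0.9775 = -0.565

-0.565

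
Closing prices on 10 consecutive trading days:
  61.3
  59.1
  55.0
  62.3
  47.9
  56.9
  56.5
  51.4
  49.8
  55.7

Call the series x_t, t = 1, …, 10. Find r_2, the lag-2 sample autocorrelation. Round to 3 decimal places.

Mean x̄ = (61.3 + 59.1 + 55.0 + 62.3 + 47.9 + 56.9 + 56.5 + 51.4 + 49.8 + 55.7)/10 = 55.5900
Numerator Σ_{t=1}^{8}(x_t−x̄)(x_{t+2}−x̄) = 15.2938
Denominator Σ(x_t−x̄)² = 203.0690
r_2 = 15.2938 / 203.0690 = 0.075

0.075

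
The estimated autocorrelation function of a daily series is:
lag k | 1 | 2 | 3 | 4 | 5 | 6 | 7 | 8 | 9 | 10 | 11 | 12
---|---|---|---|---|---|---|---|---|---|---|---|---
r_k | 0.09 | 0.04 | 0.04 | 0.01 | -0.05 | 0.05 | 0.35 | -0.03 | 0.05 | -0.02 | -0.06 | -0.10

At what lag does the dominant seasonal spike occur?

7

The largest autocorrelation is r_7 = 0.35; the remaining lags stay at or below 0.09.
The dominant spike at lag 7 indicates a seasonal period of 7.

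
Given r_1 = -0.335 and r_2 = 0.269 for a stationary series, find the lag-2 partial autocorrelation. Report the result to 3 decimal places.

0.177

φ_{22} = (r_2 − r_1²) / (1 − r_1²)
r_1² = (-0.335)² = 0.112225
Numerator = 0.269 − 0.1122 = 0.1568; denominator = 1 − 0.1122 = 0.8878
φ_{22} = 0.1568 / 0.8878 = 0.177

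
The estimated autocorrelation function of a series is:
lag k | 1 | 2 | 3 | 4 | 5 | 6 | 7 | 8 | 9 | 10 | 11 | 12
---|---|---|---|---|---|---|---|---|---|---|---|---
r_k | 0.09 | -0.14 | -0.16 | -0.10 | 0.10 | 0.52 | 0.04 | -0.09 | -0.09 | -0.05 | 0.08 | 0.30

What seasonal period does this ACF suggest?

The largest autocorrelation is r_6 = 0.52, with a weaker echo at lag 12 (0.30); the remaining lags stay at or below 0.10.
The dominant spike at lag 6 indicates a seasonal period of 6.

6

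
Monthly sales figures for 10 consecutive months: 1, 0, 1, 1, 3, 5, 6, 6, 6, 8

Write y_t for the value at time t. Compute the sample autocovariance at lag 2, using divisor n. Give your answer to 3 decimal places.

3.222

Mean ȳ = (1 + 0 + 1 + 1 + 3 + 5 + 6 + 6 + 6 + 8)/10 = 3.7000
Σ_{t=1}^{8}(y_t−ȳ)(y_{t+2}−ȳ) = 32.2200
γ_2 = 32.2200 / 10 = 3.222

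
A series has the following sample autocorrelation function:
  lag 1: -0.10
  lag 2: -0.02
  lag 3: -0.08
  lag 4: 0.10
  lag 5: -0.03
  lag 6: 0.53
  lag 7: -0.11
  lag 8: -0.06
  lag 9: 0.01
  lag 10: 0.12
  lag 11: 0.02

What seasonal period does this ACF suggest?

6

The largest autocorrelation is r_6 = 0.53; the remaining lags stay at or below 0.12.
The dominant spike at lag 6 indicates a seasonal period of 6.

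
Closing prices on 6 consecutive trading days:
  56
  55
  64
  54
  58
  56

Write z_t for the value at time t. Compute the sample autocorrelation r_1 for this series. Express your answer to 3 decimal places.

Mean z̄ = (56 + 55 + 64 + 54 + 58 + 56)/6 = 57.1667
Deviations from mean: -1.1667, -2.1667, 6.8333, -3.1667, 0.8333, -1.1667
Σ(z_t−z̄)(z_{t+1}−z̄) = (2.5278) + (-14.8056) + (-21.6389) + (-2.6389) + (-0.9722) = -37.5278
Denominator Σ(z_t−z̄)² = 64.8333
r_1 = -37.5278 / 64.8333 = -0.579

-0.579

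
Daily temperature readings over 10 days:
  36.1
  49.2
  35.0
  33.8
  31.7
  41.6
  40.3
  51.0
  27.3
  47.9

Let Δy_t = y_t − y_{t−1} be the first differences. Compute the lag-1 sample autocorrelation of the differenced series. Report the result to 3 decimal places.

-0.594

First differences Δy: 13.1, -14.2, -1.2, -2.1, 9.9, -1.3, 10.7, -23.7, 20.6
Mean of differences = 1.3111
Numerator Σ(Δy_t−Δȳ)(Δy_{t+1}−Δȳ) = -928.8457
Denominator Σ(Δy_t−Δȳ)² = 1563.8689
r_1(Δy) = -928.8457 / 1563.8689 = -0.594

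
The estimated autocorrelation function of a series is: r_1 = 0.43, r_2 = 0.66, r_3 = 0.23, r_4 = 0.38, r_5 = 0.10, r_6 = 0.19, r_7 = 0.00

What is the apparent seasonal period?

The largest autocorrelation is r_2 = 0.66; the remaining lags stay at or below 0.43.
The dominant spike at lag 2 indicates a seasonal period of 2.

2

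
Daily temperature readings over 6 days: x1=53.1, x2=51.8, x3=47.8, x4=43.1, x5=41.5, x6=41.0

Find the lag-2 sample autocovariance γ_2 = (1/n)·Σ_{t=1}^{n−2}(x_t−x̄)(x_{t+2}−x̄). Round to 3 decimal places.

0.415

Mean x̄ = (53.1 + 51.8 + 47.8 + 43.1 + 41.5 + 41.0)/6 = 46.3833
Deviations: 6.7167, 5.4167, 1.4167, -3.2833, -4.8833, -5.3833
Σ_{t=1}^{4}(x_t−x̄)(x_{t+2}−x̄) = 2.4878
γ_2 = 2.4878 / 6 = 0.415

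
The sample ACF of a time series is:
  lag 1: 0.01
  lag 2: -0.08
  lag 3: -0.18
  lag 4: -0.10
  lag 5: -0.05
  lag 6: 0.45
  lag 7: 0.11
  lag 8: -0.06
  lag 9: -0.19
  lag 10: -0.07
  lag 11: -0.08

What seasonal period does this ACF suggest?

The largest autocorrelation is r_6 = 0.45; the remaining lags stay at or below 0.11.
The dominant spike at lag 6 indicates a seasonal period of 6.

6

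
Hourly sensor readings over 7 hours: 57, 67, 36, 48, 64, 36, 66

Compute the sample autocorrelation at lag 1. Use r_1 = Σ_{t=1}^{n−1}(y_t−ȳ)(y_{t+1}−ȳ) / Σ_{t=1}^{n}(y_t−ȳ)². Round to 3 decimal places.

-0.502

Mean ȳ = (57 + 67 + 36 + 48 + 64 + 36 + 66)/7 = 53.4286
Deviations from mean: 3.5714, 13.5714, -17.4286, -5.4286, 10.5714, -17.4286, 12.5714
Numerator Σ_{t=1}^{6}(y_t−ȳ)(y_{t+1}−ȳ) = -554.1837
Denominator Σ(y_t−ȳ)² = 1103.7143
r_1 = -554.1837 / 1103.7143 = -0.502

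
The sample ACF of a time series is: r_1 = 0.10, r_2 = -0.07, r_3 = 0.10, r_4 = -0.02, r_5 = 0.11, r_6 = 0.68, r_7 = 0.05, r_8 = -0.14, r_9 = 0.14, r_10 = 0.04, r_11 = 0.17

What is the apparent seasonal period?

6

The largest autocorrelation is r_6 = 0.68; the remaining lags stay at or below 0.17.
The dominant spike at lag 6 indicates a seasonal period of 6.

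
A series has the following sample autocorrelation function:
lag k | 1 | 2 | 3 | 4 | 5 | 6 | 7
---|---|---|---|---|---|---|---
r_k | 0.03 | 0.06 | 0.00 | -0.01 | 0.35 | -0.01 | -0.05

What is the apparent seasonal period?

The largest autocorrelation is r_5 = 0.35; the remaining lags stay at or below 0.06.
The dominant spike at lag 5 indicates a seasonal period of 5.

5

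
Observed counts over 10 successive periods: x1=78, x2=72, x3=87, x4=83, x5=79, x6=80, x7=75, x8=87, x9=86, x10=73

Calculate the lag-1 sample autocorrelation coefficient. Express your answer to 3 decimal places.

Mean x̄ = (78 + 72 + 87 + 83 + 79 + 80 + 75 + 87 + 86 + 73)/10 = 80.0000
Numerator Σ_{t=1}^{9}(x_t−x̄)(x_{t+1}−x̄) = -57.0000
Denominator Σ(x_t−x̄)² = 286.0000
r_1 = -57.0000 / 286.0000 = -0.199

-0.199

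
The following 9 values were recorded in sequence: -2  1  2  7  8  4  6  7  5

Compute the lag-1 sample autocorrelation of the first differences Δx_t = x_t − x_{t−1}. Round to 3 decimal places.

First differences Δx: 3, 1, 5, 1, -4, 2, 1, -2
Mean of differences = 0.8750
Numerator Σ(Δx_t−Δx̄)(Δx_{t+1}−Δx̄) = -5.0156
Denominator Σ(Δx_t−Δx̄)² = 54.8750
r_1(Δx) = -5.0156 / 54.8750 = -0.091

-0.091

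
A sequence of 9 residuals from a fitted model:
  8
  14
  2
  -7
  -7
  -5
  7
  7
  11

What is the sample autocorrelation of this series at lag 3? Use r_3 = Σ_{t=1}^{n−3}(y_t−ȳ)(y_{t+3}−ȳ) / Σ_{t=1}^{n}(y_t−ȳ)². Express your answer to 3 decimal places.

-0.567

Mean ȳ = (8 + 14 + 2 − 7 − 7 − 5 + 7 + 7 + 11)/9 = 3.3333
Σ(y_t−ȳ)(y_{t+3}−ȳ) = (-48.2222) + (-110.2222) + (11.1111) + (-37.8889) + (-37.8889) + (-63.8889) = -287.0000
Denominator Σ(y_t−ȳ)² = 506.0000
r_3 = -287.0000 / 506.0000 = -0.567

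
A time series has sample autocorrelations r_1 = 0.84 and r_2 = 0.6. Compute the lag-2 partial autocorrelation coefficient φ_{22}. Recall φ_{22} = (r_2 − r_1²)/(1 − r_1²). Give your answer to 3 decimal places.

-0.359

φ_{22} = (r_2 − r_1²) / (1 − r_1²)
r_1² = (0.84)² = 0.7056
Numerator = 0.6 − 0.7056 = -0.1056; denominator = 1 − 0.7056 = 0.2944
φ_{22} = -0.1056 / 0.2944 = -0.359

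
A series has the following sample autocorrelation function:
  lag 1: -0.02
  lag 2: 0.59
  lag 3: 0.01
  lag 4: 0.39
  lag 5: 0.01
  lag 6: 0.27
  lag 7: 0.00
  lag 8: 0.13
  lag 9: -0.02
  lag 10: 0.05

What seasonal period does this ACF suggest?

The largest autocorrelation is r_2 = 0.59, with weaker echoes at lags 4 (0.39) and 6 (0.27); the remaining lags stay at or below 0.13.
The dominant spike at lag 2 indicates a seasonal period of 2.

2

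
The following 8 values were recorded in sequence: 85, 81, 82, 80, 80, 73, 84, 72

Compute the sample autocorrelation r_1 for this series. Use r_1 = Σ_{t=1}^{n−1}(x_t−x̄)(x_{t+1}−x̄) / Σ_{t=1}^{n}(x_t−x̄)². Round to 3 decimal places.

Mean x̄ = (85 + 81 + 82 + 80 + 80 + 73 + 84 + 72)/8 = 79.6250
Σ(x_t−x̄)(x_{t+1}−x̄) = (7.3906) + (3.2656) + (0.8906) + (0.1406) + (-2.4844) + (-28.9844) + (-33.3594) = -53.1406
Denominator Σ(x_t−x̄)² = 157.8750
r_1 = -53.1406 / 157.8750 = -0.337

-0.337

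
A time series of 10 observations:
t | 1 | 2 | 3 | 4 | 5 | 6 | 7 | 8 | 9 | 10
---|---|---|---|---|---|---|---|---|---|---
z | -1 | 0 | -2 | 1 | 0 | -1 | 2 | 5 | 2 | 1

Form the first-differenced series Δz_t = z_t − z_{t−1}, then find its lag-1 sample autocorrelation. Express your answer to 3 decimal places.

-0.241

First differences Δz: 1, -2, 3, -1, -1, 3, 3, -3, -1
Mean of differences = 0.2222
Numerator Σ(Δz_t−Δz̄)(Δz_{t+1}−Δz̄) = -10.4938
Denominator Σ(Δz_t−Δz̄)² = 43.5556
r_1(Δz) = -10.4938 / 43.5556 = -0.241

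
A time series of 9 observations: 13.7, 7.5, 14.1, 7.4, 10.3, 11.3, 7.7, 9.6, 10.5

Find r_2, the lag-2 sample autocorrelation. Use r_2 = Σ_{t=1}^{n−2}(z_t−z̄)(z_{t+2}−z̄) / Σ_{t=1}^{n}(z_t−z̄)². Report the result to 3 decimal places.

0.334

Mean z̄ = (13.7 + 7.5 + 14.1 + 7.4 + 10.3 + 11.3 + 7.7 + 9.6 + 10.5)/9 = 10.2333
Σ(z_t−z̄)(z_{t+2}−z̄) = (13.4044) + (7.7444) + (0.2578) + (-3.0222) + (-0.1689) + (-0.6756) + (-0.6756) = 16.8644
Denominator Σ(z_t−z̄)² = 50.5000
r_2 = 16.8644 / 50.5000 = 0.334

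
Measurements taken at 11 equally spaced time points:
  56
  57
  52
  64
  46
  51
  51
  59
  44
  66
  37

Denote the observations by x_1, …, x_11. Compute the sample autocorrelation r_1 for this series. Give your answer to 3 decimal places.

Mean x̄ = (56 + 57 + 52 + 64 + 46 + 51 + 51 + 59 + 44 + 66 + 37)/11 = 53.0000
Numerator Σ_{t=1}^{10}(x_t−x̄)(x_{t+1}−x̄) = -453.0000
Denominator Σ(x_t−x̄)² = 746.0000
r_1 = -453.0000 / 746.0000 = -0.607

-0.607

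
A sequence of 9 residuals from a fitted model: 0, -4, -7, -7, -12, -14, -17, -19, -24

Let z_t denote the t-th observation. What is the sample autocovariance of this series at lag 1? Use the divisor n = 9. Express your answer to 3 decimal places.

Mean z̄ = (0 − 4 − 7 − 7 − 12 − 14 − 17 − 19 − 24)/9 = -11.5556
Σ_{t=1}^{8}(z_t−z̄)(z_{t+1}−z̄) = 288.0247
γ_1 = 288.0247 / 9 = 32.003

32.003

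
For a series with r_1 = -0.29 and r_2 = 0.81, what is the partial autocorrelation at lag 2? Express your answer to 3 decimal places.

φ_{22} = (r_2 − r_1²) / (1 − r_1²)
r_1² = (-0.29)² = 0.0841
Numerator = 0.81 − 0.0841 = 0.7259; denominator = 1 − 0.0841 = 0.9159
φ_{22} = 0.7259 / 0.9159 = 0.793

0.793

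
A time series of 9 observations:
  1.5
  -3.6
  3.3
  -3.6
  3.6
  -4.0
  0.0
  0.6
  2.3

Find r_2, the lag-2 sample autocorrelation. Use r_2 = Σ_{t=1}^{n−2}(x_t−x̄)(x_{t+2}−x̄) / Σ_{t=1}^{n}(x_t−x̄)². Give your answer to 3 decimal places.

Mean x̄ = (1.5 − 3.6 + 3.3 − 3.6 + 3.6 − 4.0 + 0.0 + 0.6 + 2.3)/9 = 0.0111
Numerator Σ_{t=1}^{7}(x_t−x̄)(x_{t+2}−x̄) = 41.7975
Denominator Σ(x_t−x̄)² = 73.6689
r_2 = 41.7975 / 73.6689 = 0.567

0.567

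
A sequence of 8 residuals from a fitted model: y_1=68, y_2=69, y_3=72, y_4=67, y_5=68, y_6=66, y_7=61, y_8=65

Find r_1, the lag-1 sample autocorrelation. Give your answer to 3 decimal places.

Mean ȳ = (68 + 69 + 72 + 67 + 68 + 66 + 61 + 65)/8 = 67.0000
Deviations from mean: 1.0000, 2.0000, 5.0000, 0.0000, 1.0000, -1.0000, -6.0000, -2.0000
Numerator Σ_{t=1}^{7}(y_t−ȳ)(y_{t+1}−ȳ) = 29.0000
Denominator Σ(y_t−ȳ)² = 72.0000
r_1 = 29.0000 / 72.0000 = 0.403

0.403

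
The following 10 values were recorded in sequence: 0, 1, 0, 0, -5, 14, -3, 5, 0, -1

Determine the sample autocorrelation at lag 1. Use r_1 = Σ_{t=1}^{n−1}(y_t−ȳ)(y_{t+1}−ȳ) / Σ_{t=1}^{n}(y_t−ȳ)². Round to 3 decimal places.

Mean ȳ = (0 + 1 + 0 + 0 − 5 + 14 − 3 + 5 + 0 − 1)/10 = 1.1000
Numerator Σ_{t=1}^{9}(y_t−ȳ)(y_{t+1}−ȳ) = -141.4100
Denominator Σ(y_t−ȳ)² = 244.9000
r_1 = -141.4100 / 244.9000 = -0.577

-0.577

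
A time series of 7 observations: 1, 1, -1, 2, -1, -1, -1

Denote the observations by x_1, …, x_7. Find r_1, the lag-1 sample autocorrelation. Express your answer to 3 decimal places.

-0.200

Mean x̄ = (1 + 1 − 1 + 2 − 1 − 1 − 1)/7 = 0.0000
Deviations from mean: 1.0000, 1.0000, -1.0000, 2.0000, -1.0000, -1.0000, -1.0000
Numerator Σ_{t=1}^{6}(x_t−x̄)(x_{t+1}−x̄) = -2.0000
Denominator Σ(x_t−x̄)² = 10.0000
r_1 = -2.0000 / 10.0000 = -0.200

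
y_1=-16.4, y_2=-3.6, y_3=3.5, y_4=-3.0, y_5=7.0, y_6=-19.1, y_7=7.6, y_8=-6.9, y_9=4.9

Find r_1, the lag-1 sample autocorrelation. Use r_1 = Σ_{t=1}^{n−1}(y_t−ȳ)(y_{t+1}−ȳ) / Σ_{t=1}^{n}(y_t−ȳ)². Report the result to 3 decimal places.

-0.519

Mean ȳ = (-16.4 − 3.6 + 3.5 − 3.0 + 7.0 − 19.1 + 7.6 − 6.9 + 4.9)/9 = -2.8889
Numerator Σ_{t=1}^{8}(y_t−ȳ)(y_{t+1}−ȳ) = -400.4046
Denominator Σ(y_t−ȳ)² = 771.2489
r_1 = -400.4046 / 771.2489 = -0.519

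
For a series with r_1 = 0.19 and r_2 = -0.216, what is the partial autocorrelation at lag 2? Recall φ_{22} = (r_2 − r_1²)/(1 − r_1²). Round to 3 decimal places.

φ_{22} = (r_2 − r_1²) / (1 − r_1²)
r_1² = (0.19)² = 0.0361
Numerator = -0.216 − 0.0361 = -0.2521; denominator = 1 − 0.0361 = 0.9639
φ_{22} = -0.2521 / 0.9639 = -0.262

-0.262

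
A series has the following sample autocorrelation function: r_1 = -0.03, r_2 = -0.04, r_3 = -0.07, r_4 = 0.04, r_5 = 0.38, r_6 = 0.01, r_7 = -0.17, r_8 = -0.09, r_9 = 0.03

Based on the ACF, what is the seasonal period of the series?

The largest autocorrelation is r_5 = 0.38; the remaining lags stay at or below 0.04.
The dominant spike at lag 5 indicates a seasonal period of 5.

5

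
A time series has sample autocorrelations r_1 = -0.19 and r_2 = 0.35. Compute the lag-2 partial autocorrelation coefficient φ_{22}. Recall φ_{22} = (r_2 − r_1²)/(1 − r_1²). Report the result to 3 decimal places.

0.326

φ_{22} = (r_2 − r_1²) / (1 − r_1²)
r_1² = (-0.19)² = 0.0361
Numerator = 0.35 − 0.0361 = 0.3139; denominator = 1 − 0.0361 = 0.9639
φ_{22} = 0.3139 / 0.9639 = 0.326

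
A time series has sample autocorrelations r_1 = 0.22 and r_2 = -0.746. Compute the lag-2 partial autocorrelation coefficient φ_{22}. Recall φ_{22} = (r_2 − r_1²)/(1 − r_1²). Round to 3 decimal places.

φ_{22} = (r_2 − r_1²) / (1 − r_1²)
r_1² = (0.22)² = 0.0484
Numerator = -0.746 − 0.0484 = -0.7944; denominator = 1 − 0.0484 = 0.9516
φ_{22} = -0.7944 / 0.9516 = -0.835

-0.835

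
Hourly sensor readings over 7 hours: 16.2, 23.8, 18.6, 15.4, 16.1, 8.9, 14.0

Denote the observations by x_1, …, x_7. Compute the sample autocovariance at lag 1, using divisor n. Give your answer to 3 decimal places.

Mean x̄ = (16.2 + 23.8 + 18.6 + 15.4 + 16.1 + 8.9 + 14.0)/7 = 16.1429
Deviations: 0.0571, 7.6571, 2.4571, -0.7429, -0.0429, -7.2429, -2.1429
Σ_{t=1}^{6}(x_t−x̄)(x_{t+1}−x̄) = 33.2896
γ_1 = 33.2896 / 7 = 4.756

4.756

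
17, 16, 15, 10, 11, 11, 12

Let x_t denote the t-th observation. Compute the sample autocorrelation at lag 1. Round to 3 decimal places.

Mean x̄ = (17 + 16 + 15 + 10 + 11 + 11 + 12)/7 = 13.1429
Numerator Σ_{t=1}^{6}(x_t−x̄)(x_{t+1}−x̄) = 24.2653
Denominator Σ(x_t−x̄)² = 46.8571
r_1 = 24.2653 / 46.8571 = 0.518

0.518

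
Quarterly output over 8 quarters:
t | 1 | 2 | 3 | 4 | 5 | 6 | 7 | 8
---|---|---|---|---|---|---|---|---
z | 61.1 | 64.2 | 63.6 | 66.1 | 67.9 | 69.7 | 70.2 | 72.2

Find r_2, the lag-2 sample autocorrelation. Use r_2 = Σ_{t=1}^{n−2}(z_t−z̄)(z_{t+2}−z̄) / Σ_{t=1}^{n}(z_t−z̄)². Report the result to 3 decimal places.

Mean z̄ = (61.1 + 64.2 + 63.6 + 66.1 + 67.9 + 69.7 + 70.2 + 72.2)/8 = 66.8750
Deviations from mean: -5.7750, -2.6750, -3.2750, -0.7750, 1.0250, 2.8250, 3.3250, 5.3250
Numerator Σ_{t=1}^{6}(z_t−z̄)(z_{t+2}−z̄) = 33.8913
Denominator Σ(z_t−z̄)² = 100.2750
r_2 = 33.8913 / 100.2750 = 0.338

0.338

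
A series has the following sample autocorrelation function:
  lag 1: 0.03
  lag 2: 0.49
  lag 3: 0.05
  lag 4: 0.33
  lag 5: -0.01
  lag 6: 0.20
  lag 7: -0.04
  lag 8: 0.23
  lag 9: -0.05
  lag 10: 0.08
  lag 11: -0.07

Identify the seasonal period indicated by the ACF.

The largest autocorrelation is r_2 = 0.49, with weaker echoes at lags 4 (0.33), 6 (0.20) and 8 (0.23); the remaining lags stay at or below 0.08.
The dominant spike at lag 2 indicates a seasonal period of 2.

2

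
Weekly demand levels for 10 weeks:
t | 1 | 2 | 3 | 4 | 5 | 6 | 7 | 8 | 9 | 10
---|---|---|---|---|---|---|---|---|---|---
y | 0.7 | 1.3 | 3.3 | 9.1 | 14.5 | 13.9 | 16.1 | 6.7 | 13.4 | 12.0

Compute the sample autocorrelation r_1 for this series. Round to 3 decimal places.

Mean ȳ = (0.7 + 1.3 + 3.3 + 9.1 + 14.5 + 13.9 + 16.1 + 6.7 + 13.4 + 12.0)/10 = 9.1000
Numerator Σ_{t=1}^{9}(y_t−ȳ)(y_{t+1}−ȳ) = 155.6300
Denominator Σ(y_t−ȳ)² = 298.9000
r_1 = 155.6300 / 298.9000 = 0.521

0.521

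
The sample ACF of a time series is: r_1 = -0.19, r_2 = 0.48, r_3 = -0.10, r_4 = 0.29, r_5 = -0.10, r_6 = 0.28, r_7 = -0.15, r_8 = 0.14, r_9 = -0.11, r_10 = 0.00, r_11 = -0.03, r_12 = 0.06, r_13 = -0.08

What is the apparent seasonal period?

The largest autocorrelation is r_2 = 0.48, with weaker echoes at lags 4 (0.29) and 6 (0.28); the remaining lags stay at or below 0.14.
The dominant spike at lag 2 indicates a seasonal period of 2.

2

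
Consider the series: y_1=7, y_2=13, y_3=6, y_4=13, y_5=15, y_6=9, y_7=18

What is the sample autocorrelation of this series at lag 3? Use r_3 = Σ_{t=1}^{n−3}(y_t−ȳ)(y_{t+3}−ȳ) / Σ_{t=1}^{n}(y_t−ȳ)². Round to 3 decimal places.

Mean ȳ = (7 + 13 + 6 + 13 + 15 + 9 + 18)/7 = 11.5714
Σ(y_t−ȳ)(y_{t+3}−ȳ) = (-6.5306) + (4.8980) + (14.3265) + (9.1837) = 21.8776
Denominator Σ(y_t−ȳ)² = 115.7143
r_3 = 21.8776 / 115.7143 = 0.189

0.189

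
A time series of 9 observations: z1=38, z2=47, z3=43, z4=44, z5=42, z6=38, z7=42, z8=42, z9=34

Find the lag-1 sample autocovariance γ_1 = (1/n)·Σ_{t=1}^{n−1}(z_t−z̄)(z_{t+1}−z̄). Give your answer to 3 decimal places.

-1.137

Mean z̄ = (38 + 47 + 43 + 44 + 42 + 38 + 42 + 42 + 34)/9 = 41.1111
Σ_{t=1}^{8}(z_t−z̄)(z_{t+1}−z̄) = -10.2346
γ_1 = -10.2346 / 9 = -1.137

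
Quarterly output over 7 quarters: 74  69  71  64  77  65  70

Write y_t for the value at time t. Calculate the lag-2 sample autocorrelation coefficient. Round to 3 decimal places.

0.367

Mean ȳ = (74 + 69 + 71 + 64 + 77 + 65 + 70)/7 = 70.0000
Deviations from mean: 4.0000, -1.0000, 1.0000, -6.0000, 7.0000, -5.0000, 0.0000
Numerator Σ_{t=1}^{5}(y_t−ȳ)(y_{t+2}−ȳ) = 47.0000
Denominator Σ(y_t−ȳ)² = 128.0000
r_2 = 47.0000 / 128.0000 = 0.367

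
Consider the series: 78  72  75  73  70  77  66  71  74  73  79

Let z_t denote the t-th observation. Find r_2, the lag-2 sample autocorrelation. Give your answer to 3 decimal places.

0.125

Mean z̄ = (78 + 72 + 75 + 73 + 70 + 77 + 66 + 71 + 74 + 73 + 79)/11 = 73.4545
Numerator Σ_{t=1}^{9}(z_t−z̄)(z_{t+2}−z̄) = 17.8595
Denominator Σ(z_t−z̄)² = 142.7273
r_2 = 17.8595 / 142.7273 = 0.125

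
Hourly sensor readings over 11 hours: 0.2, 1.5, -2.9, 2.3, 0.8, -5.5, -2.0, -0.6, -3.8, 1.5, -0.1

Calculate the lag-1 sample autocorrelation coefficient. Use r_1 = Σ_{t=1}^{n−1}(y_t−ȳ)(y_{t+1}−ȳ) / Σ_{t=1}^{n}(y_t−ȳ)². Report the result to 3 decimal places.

Mean ȳ = (0.2 + 1.5 − 2.9 + 2.3 + 0.8 − 5.5 − 2.0 − 0.6 − 3.8 + 1.5 − 0.1)/11 = -0.7818
Numerator Σ_{t=1}^{10}(y_t−ȳ)(y_{t+1}−ȳ) = -12.0631
Denominator Σ(y_t−ȳ)² = 61.2164
r_1 = -12.0631 / 61.2164 = -0.197

-0.197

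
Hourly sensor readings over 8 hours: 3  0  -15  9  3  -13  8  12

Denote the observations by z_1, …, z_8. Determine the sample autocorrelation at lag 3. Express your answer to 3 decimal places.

0.456

Mean z̄ = (3 + 0 − 15 + 9 + 3 − 13 + 8 + 12)/8 = 0.8750
Deviations from mean: 2.1250, -0.8750, -15.8750, 8.1250, 2.1250, -13.8750, 7.1250, 11.1250
Σ(z_t−z̄)(z_{t+3}−z̄) = (17.2656) + (-1.8594) + (220.2656) + (57.8906) + (23.6406) = 317.2031
Denominator Σ(z_t−z̄)² = 694.8750
r_3 = 317.2031 / 694.8750 = 0.456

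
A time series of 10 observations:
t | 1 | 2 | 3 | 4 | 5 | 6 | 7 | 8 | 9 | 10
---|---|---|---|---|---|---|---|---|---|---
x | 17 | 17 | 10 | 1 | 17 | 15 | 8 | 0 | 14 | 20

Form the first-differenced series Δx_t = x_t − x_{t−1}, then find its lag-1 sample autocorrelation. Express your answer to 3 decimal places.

-0.096

First differences Δx: 0, -7, -9, 16, -2, -7, -8, 14, 6
Mean of differences = 0.3333
Numerator Σ(Δx_t−Δx̄)(Δx_{t+1}−Δx̄) = -70.1111
Denominator Σ(Δx_t−Δx̄)² = 734.0000
r_1(Δx) = -70.1111 / 734.0000 = -0.096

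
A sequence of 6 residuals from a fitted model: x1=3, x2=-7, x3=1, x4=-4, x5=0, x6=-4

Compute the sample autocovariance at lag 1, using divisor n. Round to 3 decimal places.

Mean x̄ = (3 − 7 + 1 − 4 + 0 − 4)/6 = -1.8333
Deviations: 4.8333, -5.1667, 2.8333, -2.1667, 1.8333, -2.1667
Σ_{t=1}^{5}(x_t−x̄)(x_{t+1}−x̄) = -53.6944
γ_1 = -53.6944 / 6 = -8.949

-8.949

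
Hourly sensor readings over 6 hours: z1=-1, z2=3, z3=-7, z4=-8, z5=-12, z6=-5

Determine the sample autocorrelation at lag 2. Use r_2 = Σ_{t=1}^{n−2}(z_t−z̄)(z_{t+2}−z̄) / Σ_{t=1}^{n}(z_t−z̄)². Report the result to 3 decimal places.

-0.127

Mean z̄ = (-1 + 3 − 7 − 8 − 12 − 5)/6 = -5.0000
Deviations from mean: 4.0000, 8.0000, -2.0000, -3.0000, -7.0000, 0.0000
Numerator Σ_{t=1}^{4}(z_t−z̄)(z_{t+2}−z̄) = -18.0000
Denominator Σ(z_t−z̄)² = 142.0000
r_2 = -18.0000 / 142.0000 = -0.127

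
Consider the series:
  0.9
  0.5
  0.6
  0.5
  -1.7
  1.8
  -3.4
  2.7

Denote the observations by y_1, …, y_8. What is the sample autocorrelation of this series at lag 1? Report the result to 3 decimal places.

-0.680

Mean ȳ = (0.9 + 0.5 + 0.6 + 0.5 − 1.7 + 1.8 − 3.4 + 2.7)/8 = 0.2375
Deviations from mean: 0.6625, 0.2625, 0.3625, 0.2625, -1.9375, 1.5625, -3.6375, 2.4625
Σ(y_t−ȳ)(y_{t+1}−ȳ) = (0.1739) + (0.0952) + (0.0952) + (-0.5086) + (-3.0273) + (-5.6836) + (-8.9573) = -17.8127
Denominator Σ(y_t−ȳ)² = 26.1988
r_1 = -17.8127 / 26.1988 = -0.680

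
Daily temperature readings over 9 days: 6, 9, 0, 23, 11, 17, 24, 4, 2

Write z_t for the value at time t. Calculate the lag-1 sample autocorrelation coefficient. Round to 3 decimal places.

-0.074

Mean z̄ = (6 + 9 + 0 + 23 + 11 + 17 + 24 + 4 + 2)/9 = 10.6667
Numerator Σ_{t=1}^{8}(z_t−z̄)(z_{t+1}−z̄) = -46.4444
Denominator Σ(z_t−z̄)² = 628.0000
r_1 = -46.4444 / 628.0000 = -0.074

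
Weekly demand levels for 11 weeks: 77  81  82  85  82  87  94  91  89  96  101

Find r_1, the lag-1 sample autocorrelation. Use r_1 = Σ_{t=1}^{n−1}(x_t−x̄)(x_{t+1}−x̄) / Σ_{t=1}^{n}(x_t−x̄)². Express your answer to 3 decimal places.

Mean x̄ = (77 + 81 + 82 + 85 + 82 + 87 + 94 + 91 + 89 + 96 + 101)/11 = 87.7273
Numerator Σ_{t=1}^{10}(x_t−x̄)(x_{t+1}−x̄) = 286.5620
Denominator Σ(x_t−x̄)² = 530.1818
r_1 = 286.5620 / 530.1818 = 0.540

0.540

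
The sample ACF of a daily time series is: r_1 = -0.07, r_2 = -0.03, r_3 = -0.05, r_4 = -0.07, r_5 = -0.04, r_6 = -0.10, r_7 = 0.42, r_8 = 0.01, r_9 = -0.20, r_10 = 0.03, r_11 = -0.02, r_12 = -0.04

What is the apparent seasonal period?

7

The largest autocorrelation is r_7 = 0.42; the remaining lags stay at or below 0.03.
The dominant spike at lag 7 indicates a seasonal period of 7.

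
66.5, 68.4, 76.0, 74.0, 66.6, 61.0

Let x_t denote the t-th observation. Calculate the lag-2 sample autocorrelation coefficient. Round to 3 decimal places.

-0.496

Mean x̄ = (66.5 + 68.4 + 76.0 + 74.0 + 66.6 + 61.0)/6 = 68.7500
Deviations from mean: -2.2500, -0.3500, 7.2500, 5.2500, -2.1500, -7.7500
Numerator Σ_{t=1}^{4}(x_t−x̄)(x_{t+2}−x̄) = -74.4250
Denominator Σ(x_t−x̄)² = 149.9950
r_2 = -74.4250 / 149.9950 = -0.496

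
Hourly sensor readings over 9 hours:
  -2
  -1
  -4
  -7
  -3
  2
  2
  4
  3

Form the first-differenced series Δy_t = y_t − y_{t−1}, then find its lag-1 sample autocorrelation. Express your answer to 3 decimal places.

First differences Δy: 1, -3, -3, 4, 5, 0, 2, -1
Mean of differences = 0.6250
Numerator Σ(Δy_t−Δȳ)(Δy_{t+1}−Δȳ) = 8.4844
Denominator Σ(Δy_t−Δȳ)² = 61.8750
r_1(Δy) = 8.4844 / 61.8750 = 0.137

0.137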